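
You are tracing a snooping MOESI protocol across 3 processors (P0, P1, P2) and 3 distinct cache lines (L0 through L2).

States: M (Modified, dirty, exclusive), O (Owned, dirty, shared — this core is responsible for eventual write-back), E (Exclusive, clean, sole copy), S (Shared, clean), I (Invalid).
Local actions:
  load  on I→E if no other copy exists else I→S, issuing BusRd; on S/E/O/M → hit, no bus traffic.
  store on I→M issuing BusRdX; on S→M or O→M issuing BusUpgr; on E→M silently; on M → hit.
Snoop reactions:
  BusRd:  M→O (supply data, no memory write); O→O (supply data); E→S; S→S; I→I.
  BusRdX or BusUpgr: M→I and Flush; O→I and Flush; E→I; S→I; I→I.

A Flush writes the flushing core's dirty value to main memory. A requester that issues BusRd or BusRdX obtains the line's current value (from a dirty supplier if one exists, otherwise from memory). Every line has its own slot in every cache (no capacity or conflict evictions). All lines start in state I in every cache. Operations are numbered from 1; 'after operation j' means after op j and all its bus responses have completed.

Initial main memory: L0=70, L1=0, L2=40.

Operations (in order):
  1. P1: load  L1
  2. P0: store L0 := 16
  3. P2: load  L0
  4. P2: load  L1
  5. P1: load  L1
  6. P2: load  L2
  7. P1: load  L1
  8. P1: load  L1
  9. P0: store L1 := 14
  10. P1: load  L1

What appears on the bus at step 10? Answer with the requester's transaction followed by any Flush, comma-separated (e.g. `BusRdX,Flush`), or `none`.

bus = BusRd

1. P1: load  L1  bus=[BusRd]  L1: P0=I P1=E P2=I  mem[L1]=0
2. P0: store L0 := 16  bus=[BusRdX]  L0: P0=M P1=I P2=I  mem[L0]=70
3. P2: load  L0  bus=[BusRd]  L0: P0=O P1=I P2=S  mem[L0]=70
4. P2: load  L1  bus=[BusRd]  L1: P0=I P1=S P2=S  mem[L1]=0
5. P1: load  L1  bus=[-]  L1: P0=I P1=S P2=S  mem[L1]=0
6. P2: load  L2  bus=[BusRd]  L2: P0=I P1=I P2=E  mem[L2]=40
7. P1: load  L1  bus=[-]  L1: P0=I P1=S P2=S  mem[L1]=0
8. P1: load  L1  bus=[-]  L1: P0=I P1=S P2=S  mem[L1]=0
9. P0: store L1 := 14  bus=[BusRdX]  L1: P0=M P1=I P2=I  mem[L1]=0
10. P1: load  L1  bus=[BusRd]  L1: P0=O P1=S P2=I  mem[L1]=0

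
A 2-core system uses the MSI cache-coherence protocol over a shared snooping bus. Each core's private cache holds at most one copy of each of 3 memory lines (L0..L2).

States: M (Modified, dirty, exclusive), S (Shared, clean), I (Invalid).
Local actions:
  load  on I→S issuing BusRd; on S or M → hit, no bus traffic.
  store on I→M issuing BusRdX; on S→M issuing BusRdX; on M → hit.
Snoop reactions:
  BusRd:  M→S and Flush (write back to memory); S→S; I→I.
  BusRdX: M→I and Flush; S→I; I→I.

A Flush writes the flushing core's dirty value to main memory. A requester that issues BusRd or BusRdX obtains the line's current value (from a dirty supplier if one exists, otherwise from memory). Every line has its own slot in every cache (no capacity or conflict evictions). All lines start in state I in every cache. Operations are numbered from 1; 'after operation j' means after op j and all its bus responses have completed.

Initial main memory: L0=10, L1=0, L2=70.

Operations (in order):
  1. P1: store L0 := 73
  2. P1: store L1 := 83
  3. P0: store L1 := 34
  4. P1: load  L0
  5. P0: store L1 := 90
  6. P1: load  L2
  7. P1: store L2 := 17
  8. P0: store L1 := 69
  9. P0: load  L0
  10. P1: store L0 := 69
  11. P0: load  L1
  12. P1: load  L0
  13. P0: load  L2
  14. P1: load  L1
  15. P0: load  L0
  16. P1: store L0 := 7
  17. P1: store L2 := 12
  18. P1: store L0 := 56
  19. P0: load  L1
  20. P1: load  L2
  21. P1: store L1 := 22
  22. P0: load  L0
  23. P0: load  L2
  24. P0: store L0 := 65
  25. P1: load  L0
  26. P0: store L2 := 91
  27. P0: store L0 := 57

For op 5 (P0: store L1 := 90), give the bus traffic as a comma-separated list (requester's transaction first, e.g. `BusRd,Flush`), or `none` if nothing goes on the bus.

step 1: P1: store L0 := 73  ⟶  IM  (L0)  txn=BusRdX  M[L0]=10
step 2: P1: store L1 := 83  ⟶  IM  (L1)  txn=BusRdX  M[L1]=0
step 3: P0: store L1 := 34  ⟶  MI  (L1)  txn=BusRdX+Flush  M[L1]=83
step 4: P1: load  L0  ⟶  IM  (L0)  txn=∅  M[L0]=10
step 5: P0: store L1 := 90  ⟶  MI  (L1)  txn=∅  M[L1]=83
step 6: P1: load  L2  ⟶  IS  (L2)  txn=BusRd  M[L2]=70
step 7: P1: store L2 := 17  ⟶  IM  (L2)  txn=BusRdX  M[L2]=70
step 8: P0: store L1 := 69  ⟶  MI  (L1)  txn=∅  M[L1]=83
step 9: P0: load  L0  ⟶  SS  (L0)  txn=BusRd+Flush  M[L0]=73
step 10: P1: store L0 := 69  ⟶  IM  (L0)  txn=BusRdX  M[L0]=73
step 11: P0: load  L1  ⟶  MI  (L1)  txn=∅  M[L1]=83
step 12: P1: load  L0  ⟶  IM  (L0)  txn=∅  M[L0]=73
step 13: P0: load  L2  ⟶  SS  (L2)  txn=BusRd+Flush  M[L2]=17
step 14: P1: load  L1  ⟶  SS  (L1)  txn=BusRd+Flush  M[L1]=69
step 15: P0: load  L0  ⟶  SS  (L0)  txn=BusRd+Flush  M[L0]=69
step 16: P1: store L0 := 7  ⟶  IM  (L0)  txn=BusRdX  M[L0]=69
step 17: P1: store L2 := 12  ⟶  IM  (L2)  txn=BusRdX  M[L2]=17
step 18: P1: store L0 := 56  ⟶  IM  (L0)  txn=∅  M[L0]=69
step 19: P0: load  L1  ⟶  SS  (L1)  txn=∅  M[L1]=69
step 20: P1: load  L2  ⟶  IM  (L2)  txn=∅  M[L2]=17
step 21: P1: store L1 := 22  ⟶  IM  (L1)  txn=BusRdX  M[L1]=69
step 22: P0: load  L0  ⟶  SS  (L0)  txn=BusRd+Flush  M[L0]=56
step 23: P0: load  L2  ⟶  SS  (L2)  txn=BusRd+Flush  M[L2]=12
step 24: P0: store L0 := 65  ⟶  MI  (L0)  txn=BusRdX  M[L0]=56
step 25: P1: load  L0  ⟶  SS  (L0)  txn=BusRd+Flush  M[L0]=65
step 26: P0: store L2 := 91  ⟶  MI  (L2)  txn=BusRdX  M[L2]=12
step 27: P0: store L0 := 57  ⟶  MI  (L0)  txn=BusRdX  M[L0]=65

bus = none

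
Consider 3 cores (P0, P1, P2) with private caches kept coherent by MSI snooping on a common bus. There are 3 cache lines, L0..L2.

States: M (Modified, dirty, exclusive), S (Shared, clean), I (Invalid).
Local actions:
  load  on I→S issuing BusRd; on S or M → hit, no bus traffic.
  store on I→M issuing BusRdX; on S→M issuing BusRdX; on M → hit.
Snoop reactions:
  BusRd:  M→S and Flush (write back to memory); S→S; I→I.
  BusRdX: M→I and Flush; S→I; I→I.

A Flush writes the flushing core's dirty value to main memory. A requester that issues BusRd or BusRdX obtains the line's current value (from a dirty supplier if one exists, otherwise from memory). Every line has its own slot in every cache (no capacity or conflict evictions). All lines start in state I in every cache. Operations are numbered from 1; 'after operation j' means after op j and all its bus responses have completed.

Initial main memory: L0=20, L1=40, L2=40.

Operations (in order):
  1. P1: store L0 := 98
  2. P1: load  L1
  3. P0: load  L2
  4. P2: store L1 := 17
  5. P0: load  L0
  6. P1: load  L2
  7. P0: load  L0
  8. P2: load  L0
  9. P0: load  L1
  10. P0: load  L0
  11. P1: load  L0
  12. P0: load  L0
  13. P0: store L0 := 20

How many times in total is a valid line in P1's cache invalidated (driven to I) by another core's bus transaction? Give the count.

[1] P1: store L0 := 98 | P0:I, P1:M(98), P2:I | bus: BusRdX
[2] P1: load  L1 | P0:I, P1:S(40), P2:I | bus: BusRd
[3] P0: load  L2 | P0:S(40), P1:I, P2:I | bus: BusRd
[4] P2: store L1 := 17 | P0:I, P1:I, P2:M(17) | bus: BusRdX
[5] P0: load  L0 | P0:S(98), P1:S(98), P2:I | bus: BusRd,Flush
[6] P1: load  L2 | P0:S(40), P1:S(40), P2:I | bus: BusRd
[7] P0: load  L0 | P0:S(98), P1:S(98), P2:I | bus: none
[8] P2: load  L0 | P0:S(98), P1:S(98), P2:S(98) | bus: BusRd
[9] P0: load  L1 | P0:S(17), P1:I, P2:S(17) | bus: BusRd,Flush
[10] P0: load  L0 | P0:S(98), P1:S(98), P2:S(98) | bus: none
[11] P1: load  L0 | P0:S(98), P1:S(98), P2:S(98) | bus: none
[12] P0: load  L0 | P0:S(98), P1:S(98), P2:S(98) | bus: none
[13] P0: store L0 := 20 | P0:M(20), P1:I, P2:I | bus: BusRdX

invalidations = 2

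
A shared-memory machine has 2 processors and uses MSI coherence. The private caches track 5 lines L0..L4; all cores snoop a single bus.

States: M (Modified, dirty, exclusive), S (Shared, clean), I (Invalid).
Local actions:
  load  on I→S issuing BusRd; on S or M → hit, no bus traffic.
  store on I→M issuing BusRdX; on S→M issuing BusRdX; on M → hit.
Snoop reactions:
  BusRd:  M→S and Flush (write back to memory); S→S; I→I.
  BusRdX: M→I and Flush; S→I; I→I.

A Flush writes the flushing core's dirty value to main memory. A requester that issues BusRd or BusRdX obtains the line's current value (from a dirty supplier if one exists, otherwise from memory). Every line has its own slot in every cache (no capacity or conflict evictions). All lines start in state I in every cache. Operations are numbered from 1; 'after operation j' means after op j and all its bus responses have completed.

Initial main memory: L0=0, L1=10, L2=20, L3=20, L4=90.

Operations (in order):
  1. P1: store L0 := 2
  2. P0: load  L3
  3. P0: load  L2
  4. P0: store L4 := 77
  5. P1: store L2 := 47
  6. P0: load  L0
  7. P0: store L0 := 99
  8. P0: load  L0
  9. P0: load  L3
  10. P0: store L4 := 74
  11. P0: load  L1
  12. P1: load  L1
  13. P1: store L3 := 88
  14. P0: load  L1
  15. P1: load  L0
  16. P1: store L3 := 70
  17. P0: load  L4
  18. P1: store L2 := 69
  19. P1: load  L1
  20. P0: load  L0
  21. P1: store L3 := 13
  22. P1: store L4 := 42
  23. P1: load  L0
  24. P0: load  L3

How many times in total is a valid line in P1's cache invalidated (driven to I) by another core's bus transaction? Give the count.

step 1: P1: store L0 := 2  ⟶  IM  (L0)  txn=BusRdX  M[L0]=0
step 2: P0: load  L3  ⟶  SI  (L3)  txn=BusRd  M[L3]=20
step 3: P0: load  L2  ⟶  SI  (L2)  txn=BusRd  M[L2]=20
step 4: P0: store L4 := 77  ⟶  MI  (L4)  txn=BusRdX  M[L4]=90
step 5: P1: store L2 := 47  ⟶  IM  (L2)  txn=BusRdX  M[L2]=20
step 6: P0: load  L0  ⟶  SS  (L0)  txn=BusRd+Flush  M[L0]=2
step 7: P0: store L0 := 99  ⟶  MI  (L0)  txn=BusRdX  M[L0]=2
step 8: P0: load  L0  ⟶  MI  (L0)  txn=∅  M[L0]=2
step 9: P0: load  L3  ⟶  SI  (L3)  txn=∅  M[L3]=20
step 10: P0: store L4 := 74  ⟶  MI  (L4)  txn=∅  M[L4]=90
step 11: P0: load  L1  ⟶  SI  (L1)  txn=BusRd  M[L1]=10
step 12: P1: load  L1  ⟶  SS  (L1)  txn=BusRd  M[L1]=10
step 13: P1: store L3 := 88  ⟶  IM  (L3)  txn=BusRdX  M[L3]=20
step 14: P0: load  L1  ⟶  SS  (L1)  txn=∅  M[L1]=10
step 15: P1: load  L0  ⟶  SS  (L0)  txn=BusRd+Flush  M[L0]=99
step 16: P1: store L3 := 70  ⟶  IM  (L3)  txn=∅  M[L3]=20
step 17: P0: load  L4  ⟶  MI  (L4)  txn=∅  M[L4]=90
step 18: P1: store L2 := 69  ⟶  IM  (L2)  txn=∅  M[L2]=20
step 19: P1: load  L1  ⟶  SS  (L1)  txn=∅  M[L1]=10
step 20: P0: load  L0  ⟶  SS  (L0)  txn=∅  M[L0]=99
step 21: P1: store L3 := 13  ⟶  IM  (L3)  txn=∅  M[L3]=20
step 22: P1: store L4 := 42  ⟶  IM  (L4)  txn=BusRdX+Flush  M[L4]=74
step 23: P1: load  L0  ⟶  SS  (L0)  txn=∅  M[L0]=99
step 24: P0: load  L3  ⟶  SS  (L3)  txn=BusRd+Flush  M[L3]=13

invalidations = 1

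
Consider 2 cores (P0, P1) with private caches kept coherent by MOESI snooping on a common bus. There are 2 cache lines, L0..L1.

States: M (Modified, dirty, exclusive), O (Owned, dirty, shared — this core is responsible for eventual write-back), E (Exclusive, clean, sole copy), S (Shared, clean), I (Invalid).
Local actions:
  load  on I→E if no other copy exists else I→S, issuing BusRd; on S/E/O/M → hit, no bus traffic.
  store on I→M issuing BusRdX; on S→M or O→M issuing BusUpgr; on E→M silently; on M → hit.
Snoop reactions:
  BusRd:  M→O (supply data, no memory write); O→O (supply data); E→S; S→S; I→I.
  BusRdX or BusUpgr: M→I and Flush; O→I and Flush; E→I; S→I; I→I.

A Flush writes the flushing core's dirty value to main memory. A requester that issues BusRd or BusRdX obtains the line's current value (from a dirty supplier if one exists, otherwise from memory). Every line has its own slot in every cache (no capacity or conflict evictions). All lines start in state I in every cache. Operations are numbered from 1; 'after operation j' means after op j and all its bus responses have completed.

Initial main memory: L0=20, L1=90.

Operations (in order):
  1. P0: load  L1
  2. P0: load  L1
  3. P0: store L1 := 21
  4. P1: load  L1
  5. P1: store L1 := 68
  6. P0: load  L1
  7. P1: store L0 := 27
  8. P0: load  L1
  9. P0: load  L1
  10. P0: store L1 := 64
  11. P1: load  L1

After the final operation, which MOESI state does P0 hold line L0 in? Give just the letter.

state = I

step 1: P0: load  L1  ⟶  EI  (L1)  txn=BusRd  M[L1]=90
step 2: P0: load  L1  ⟶  EI  (L1)  txn=∅  M[L1]=90
step 3: P0: store L1 := 21  ⟶  MI  (L1)  txn=∅  M[L1]=90
step 4: P1: load  L1  ⟶  OS  (L1)  txn=BusRd  M[L1]=90
step 5: P1: store L1 := 68  ⟶  IM  (L1)  txn=BusUpgr+Flush  M[L1]=21
step 6: P0: load  L1  ⟶  SO  (L1)  txn=BusRd  M[L1]=21
step 7: P1: store L0 := 27  ⟶  IM  (L0)  txn=BusRdX  M[L0]=20
step 8: P0: load  L1  ⟶  SO  (L1)  txn=∅  M[L1]=21
step 9: P0: load  L1  ⟶  SO  (L1)  txn=∅  M[L1]=21
step 10: P0: store L1 := 64  ⟶  MI  (L1)  txn=BusUpgr+Flush  M[L1]=68
step 11: P1: load  L1  ⟶  OS  (L1)  txn=BusRd  M[L1]=68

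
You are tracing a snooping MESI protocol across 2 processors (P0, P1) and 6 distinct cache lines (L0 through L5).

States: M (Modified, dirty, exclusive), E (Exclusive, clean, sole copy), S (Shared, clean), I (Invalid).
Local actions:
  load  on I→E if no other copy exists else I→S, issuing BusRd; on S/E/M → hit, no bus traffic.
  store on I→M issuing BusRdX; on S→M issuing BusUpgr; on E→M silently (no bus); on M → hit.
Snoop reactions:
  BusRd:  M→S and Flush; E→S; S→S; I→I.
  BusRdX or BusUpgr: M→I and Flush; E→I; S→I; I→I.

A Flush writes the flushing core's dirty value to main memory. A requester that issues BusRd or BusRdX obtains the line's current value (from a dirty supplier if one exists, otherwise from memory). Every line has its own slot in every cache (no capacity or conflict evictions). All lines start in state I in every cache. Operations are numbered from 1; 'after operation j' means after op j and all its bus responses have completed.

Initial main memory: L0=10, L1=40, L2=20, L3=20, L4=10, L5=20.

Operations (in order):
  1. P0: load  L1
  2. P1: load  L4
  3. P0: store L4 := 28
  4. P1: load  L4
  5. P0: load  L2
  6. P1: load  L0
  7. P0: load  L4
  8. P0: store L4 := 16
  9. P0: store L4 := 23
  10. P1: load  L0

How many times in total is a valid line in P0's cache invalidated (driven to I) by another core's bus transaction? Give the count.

1. P0: load  L1  bus=[BusRd]  L1: P0=E P1=I  mem[L1]=40
2. P1: load  L4  bus=[BusRd]  L4: P0=I P1=E  mem[L4]=10
3. P0: store L4 := 28  bus=[BusRdX]  L4: P0=M P1=I  mem[L4]=10
4. P1: load  L4  bus=[BusRd,Flush]  L4: P0=S P1=S  mem[L4]=28
5. P0: load  L2  bus=[BusRd]  L2: P0=E P1=I  mem[L2]=20
6. P1: load  L0  bus=[BusRd]  L0: P0=I P1=E  mem[L0]=10
7. P0: load  L4  bus=[-]  L4: P0=S P1=S  mem[L4]=28
8. P0: store L4 := 16  bus=[BusUpgr]  L4: P0=M P1=I  mem[L4]=28
9. P0: store L4 := 23  bus=[-]  L4: P0=M P1=I  mem[L4]=28
10. P1: load  L0  bus=[-]  L0: P0=I P1=E  mem[L0]=10

invalidations = 0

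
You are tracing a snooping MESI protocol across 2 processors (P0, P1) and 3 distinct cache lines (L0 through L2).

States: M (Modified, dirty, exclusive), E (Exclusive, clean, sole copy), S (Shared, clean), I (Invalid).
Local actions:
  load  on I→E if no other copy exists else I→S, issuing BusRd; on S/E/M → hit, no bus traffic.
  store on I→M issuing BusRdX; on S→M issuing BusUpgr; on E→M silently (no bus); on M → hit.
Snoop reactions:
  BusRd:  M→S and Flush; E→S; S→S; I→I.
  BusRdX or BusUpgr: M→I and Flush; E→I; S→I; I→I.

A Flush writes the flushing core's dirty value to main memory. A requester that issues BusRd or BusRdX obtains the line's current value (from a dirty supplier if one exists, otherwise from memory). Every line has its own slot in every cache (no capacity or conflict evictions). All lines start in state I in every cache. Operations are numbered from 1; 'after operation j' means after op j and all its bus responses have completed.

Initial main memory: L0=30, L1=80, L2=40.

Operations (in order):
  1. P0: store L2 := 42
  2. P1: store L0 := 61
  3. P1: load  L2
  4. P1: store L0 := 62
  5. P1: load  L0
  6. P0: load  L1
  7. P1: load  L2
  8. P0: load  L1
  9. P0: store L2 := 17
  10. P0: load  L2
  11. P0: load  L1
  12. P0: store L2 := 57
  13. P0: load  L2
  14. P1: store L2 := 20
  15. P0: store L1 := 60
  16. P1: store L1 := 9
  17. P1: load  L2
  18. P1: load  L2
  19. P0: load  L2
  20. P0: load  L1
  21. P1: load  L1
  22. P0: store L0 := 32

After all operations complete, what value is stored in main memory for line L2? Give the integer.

memory[L2] = 20

  op1 P0: store L2 := 42 → M/I on L2; bus BusRdX; mem=40
  op2 P1: store L0 := 61 → I/M on L0; bus BusRdX; mem=30
  op3 P1: load  L2 → S/S on L2; bus BusRd Flush; mem=42
  op4 P1: store L0 := 62 → I/M on L0; bus (none); mem=30
  op5 P1: load  L0 → I/M on L0; bus (none); mem=30
  op6 P0: load  L1 → E/I on L1; bus BusRd; mem=80
  op7 P1: load  L2 → S/S on L2; bus (none); mem=42
  op8 P0: load  L1 → E/I on L1; bus (none); mem=80
  op9 P0: store L2 := 17 → M/I on L2; bus BusUpgr; mem=42
  op10 P0: load  L2 → M/I on L2; bus (none); mem=42
  op11 P0: load  L1 → E/I on L1; bus (none); mem=80
  op12 P0: store L2 := 57 → M/I on L2; bus (none); mem=42
  op13 P0: load  L2 → M/I on L2; bus (none); mem=42
  op14 P1: store L2 := 20 → I/M on L2; bus BusRdX Flush; mem=57
  op15 P0: store L1 := 60 → M/I on L1; bus (none); mem=80
  op16 P1: store L1 := 9 → I/M on L1; bus BusRdX Flush; mem=60
  op17 P1: load  L2 → I/M on L2; bus (none); mem=57
  op18 P1: load  L2 → I/M on L2; bus (none); mem=57
  op19 P0: load  L2 → S/S on L2; bus BusRd Flush; mem=20
  op20 P0: load  L1 → S/S on L1; bus BusRd Flush; mem=9
  op21 P1: load  L1 → S/S on L1; bus (none); mem=9
  op22 P0: store L0 := 32 → M/I on L0; bus BusRdX Flush; mem=62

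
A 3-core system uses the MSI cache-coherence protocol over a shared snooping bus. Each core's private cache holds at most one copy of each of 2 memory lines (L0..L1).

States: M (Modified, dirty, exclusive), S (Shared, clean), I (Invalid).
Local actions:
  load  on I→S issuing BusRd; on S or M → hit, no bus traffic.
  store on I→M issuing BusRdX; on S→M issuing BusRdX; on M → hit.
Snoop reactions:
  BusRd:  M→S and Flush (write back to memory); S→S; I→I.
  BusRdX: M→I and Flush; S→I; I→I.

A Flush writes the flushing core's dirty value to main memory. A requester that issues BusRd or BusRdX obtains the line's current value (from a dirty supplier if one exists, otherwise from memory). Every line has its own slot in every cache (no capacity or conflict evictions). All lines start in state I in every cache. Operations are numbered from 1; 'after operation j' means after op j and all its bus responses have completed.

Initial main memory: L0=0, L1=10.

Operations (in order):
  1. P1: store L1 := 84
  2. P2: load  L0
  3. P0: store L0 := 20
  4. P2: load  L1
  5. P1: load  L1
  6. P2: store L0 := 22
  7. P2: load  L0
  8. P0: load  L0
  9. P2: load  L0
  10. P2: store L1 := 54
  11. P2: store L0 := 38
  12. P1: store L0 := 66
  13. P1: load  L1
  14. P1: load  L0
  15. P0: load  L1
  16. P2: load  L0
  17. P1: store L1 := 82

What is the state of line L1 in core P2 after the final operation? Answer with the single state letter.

state = I

1. P1: store L1 := 84  bus=[BusRdX]  L1: P0=I P1=M P2=I  mem[L1]=10
2. P2: load  L0  bus=[BusRd]  L0: P0=I P1=I P2=S  mem[L0]=0
3. P0: store L0 := 20  bus=[BusRdX]  L0: P0=M P1=I P2=I  mem[L0]=0
4. P2: load  L1  bus=[BusRd,Flush]  L1: P0=I P1=S P2=S  mem[L1]=84
5. P1: load  L1  bus=[-]  L1: P0=I P1=S P2=S  mem[L1]=84
6. P2: store L0 := 22  bus=[BusRdX,Flush]  L0: P0=I P1=I P2=M  mem[L0]=20
7. P2: load  L0  bus=[-]  L0: P0=I P1=I P2=M  mem[L0]=20
8. P0: load  L0  bus=[BusRd,Flush]  L0: P0=S P1=I P2=S  mem[L0]=22
9. P2: load  L0  bus=[-]  L0: P0=S P1=I P2=S  mem[L0]=22
10. P2: store L1 := 54  bus=[BusRdX]  L1: P0=I P1=I P2=M  mem[L1]=84
11. P2: store L0 := 38  bus=[BusRdX]  L0: P0=I P1=I P2=M  mem[L0]=22
12. P1: store L0 := 66  bus=[BusRdX,Flush]  L0: P0=I P1=M P2=I  mem[L0]=38
13. P1: load  L1  bus=[BusRd,Flush]  L1: P0=I P1=S P2=S  mem[L1]=54
14. P1: load  L0  bus=[-]  L0: P0=I P1=M P2=I  mem[L0]=38
15. P0: load  L1  bus=[BusRd]  L1: P0=S P1=S P2=S  mem[L1]=54
16. P2: load  L0  bus=[BusRd,Flush]  L0: P0=I P1=S P2=S  mem[L0]=66
17. P1: store L1 := 82  bus=[BusRdX]  L1: P0=I P1=M P2=I  mem[L1]=54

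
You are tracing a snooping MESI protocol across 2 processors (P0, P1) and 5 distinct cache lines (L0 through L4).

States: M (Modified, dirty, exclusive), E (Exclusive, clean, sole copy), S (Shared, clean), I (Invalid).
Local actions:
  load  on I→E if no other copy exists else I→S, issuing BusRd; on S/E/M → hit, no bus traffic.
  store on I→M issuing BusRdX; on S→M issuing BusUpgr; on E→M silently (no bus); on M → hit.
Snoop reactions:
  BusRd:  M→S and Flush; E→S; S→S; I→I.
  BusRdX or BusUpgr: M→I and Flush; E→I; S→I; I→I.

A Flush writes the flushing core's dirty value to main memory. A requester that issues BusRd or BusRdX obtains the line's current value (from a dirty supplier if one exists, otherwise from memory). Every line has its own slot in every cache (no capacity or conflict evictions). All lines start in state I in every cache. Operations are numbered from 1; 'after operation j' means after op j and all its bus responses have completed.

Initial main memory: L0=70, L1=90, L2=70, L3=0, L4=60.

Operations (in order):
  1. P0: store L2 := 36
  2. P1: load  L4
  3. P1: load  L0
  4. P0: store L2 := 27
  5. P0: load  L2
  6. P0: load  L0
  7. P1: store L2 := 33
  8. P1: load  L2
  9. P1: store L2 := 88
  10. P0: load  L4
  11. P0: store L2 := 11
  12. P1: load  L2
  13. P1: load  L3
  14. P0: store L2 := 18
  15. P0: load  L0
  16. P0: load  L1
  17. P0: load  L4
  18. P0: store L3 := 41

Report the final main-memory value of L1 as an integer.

memory[L1] = 90

step 1: P0: store L2 := 36  ⟶  MI  (L2)  txn=BusRdX  M[L2]=70
step 2: P1: load  L4  ⟶  IE  (L4)  txn=BusRd  M[L4]=60
step 3: P1: load  L0  ⟶  IE  (L0)  txn=BusRd  M[L0]=70
step 4: P0: store L2 := 27  ⟶  MI  (L2)  txn=∅  M[L2]=70
step 5: P0: load  L2  ⟶  MI  (L2)  txn=∅  M[L2]=70
step 6: P0: load  L0  ⟶  SS  (L0)  txn=BusRd  M[L0]=70
step 7: P1: store L2 := 33  ⟶  IM  (L2)  txn=BusRdX+Flush  M[L2]=27
step 8: P1: load  L2  ⟶  IM  (L2)  txn=∅  M[L2]=27
step 9: P1: store L2 := 88  ⟶  IM  (L2)  txn=∅  M[L2]=27
step 10: P0: load  L4  ⟶  SS  (L4)  txn=BusRd  M[L4]=60
step 11: P0: store L2 := 11  ⟶  MI  (L2)  txn=BusRdX+Flush  M[L2]=88
step 12: P1: load  L2  ⟶  SS  (L2)  txn=BusRd+Flush  M[L2]=11
step 13: P1: load  L3  ⟶  IE  (L3)  txn=BusRd  M[L3]=0
step 14: P0: store L2 := 18  ⟶  MI  (L2)  txn=BusUpgr  M[L2]=11
step 15: P0: load  L0  ⟶  SS  (L0)  txn=∅  M[L0]=70
step 16: P0: load  L1  ⟶  EI  (L1)  txn=BusRd  M[L1]=90
step 17: P0: load  L4  ⟶  SS  (L4)  txn=∅  M[L4]=60
step 18: P0: store L3 := 41  ⟶  MI  (L3)  txn=BusRdX  M[L3]=0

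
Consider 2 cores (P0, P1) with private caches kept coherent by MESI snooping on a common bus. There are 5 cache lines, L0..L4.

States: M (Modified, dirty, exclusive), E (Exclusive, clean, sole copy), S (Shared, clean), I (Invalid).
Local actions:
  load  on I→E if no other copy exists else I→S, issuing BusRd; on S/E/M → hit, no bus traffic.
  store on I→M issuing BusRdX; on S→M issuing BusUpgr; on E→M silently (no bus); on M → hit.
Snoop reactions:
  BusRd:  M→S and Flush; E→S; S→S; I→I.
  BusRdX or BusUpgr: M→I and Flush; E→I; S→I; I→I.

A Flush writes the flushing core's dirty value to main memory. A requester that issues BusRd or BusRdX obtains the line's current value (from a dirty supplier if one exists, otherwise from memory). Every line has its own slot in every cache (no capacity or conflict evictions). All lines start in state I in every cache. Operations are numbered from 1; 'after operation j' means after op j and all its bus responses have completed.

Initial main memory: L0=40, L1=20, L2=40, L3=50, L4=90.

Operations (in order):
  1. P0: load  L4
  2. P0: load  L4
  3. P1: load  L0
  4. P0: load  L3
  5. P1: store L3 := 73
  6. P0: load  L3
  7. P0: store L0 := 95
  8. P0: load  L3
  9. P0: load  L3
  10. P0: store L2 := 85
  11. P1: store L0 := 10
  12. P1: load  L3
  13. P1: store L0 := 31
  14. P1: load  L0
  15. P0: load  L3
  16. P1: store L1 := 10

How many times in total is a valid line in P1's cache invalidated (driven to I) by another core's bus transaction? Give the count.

  op1 P0: load  L4 → E/I on L4; bus BusRd; mem=90
  op2 P0: load  L4 → E/I on L4; bus (none); mem=90
  op3 P1: load  L0 → I/E on L0; bus BusRd; mem=40
  op4 P0: load  L3 → E/I on L3; bus BusRd; mem=50
  op5 P1: store L3 := 73 → I/M on L3; bus BusRdX; mem=50
  op6 P0: load  L3 → S/S on L3; bus BusRd Flush; mem=73
  op7 P0: store L0 := 95 → M/I on L0; bus BusRdX; mem=40
  op8 P0: load  L3 → S/S on L3; bus (none); mem=73
  op9 P0: load  L3 → S/S on L3; bus (none); mem=73
  op10 P0: store L2 := 85 → M/I on L2; bus BusRdX; mem=40
  op11 P1: store L0 := 10 → I/M on L0; bus BusRdX Flush; mem=95
  op12 P1: load  L3 → S/S on L3; bus (none); mem=73
  op13 P1: store L0 := 31 → I/M on L0; bus (none); mem=95
  op14 P1: load  L0 → I/M on L0; bus (none); mem=95
  op15 P0: load  L3 → S/S on L3; bus (none); mem=73
  op16 P1: store L1 := 10 → I/M on L1; bus BusRdX; mem=20

invalidations = 1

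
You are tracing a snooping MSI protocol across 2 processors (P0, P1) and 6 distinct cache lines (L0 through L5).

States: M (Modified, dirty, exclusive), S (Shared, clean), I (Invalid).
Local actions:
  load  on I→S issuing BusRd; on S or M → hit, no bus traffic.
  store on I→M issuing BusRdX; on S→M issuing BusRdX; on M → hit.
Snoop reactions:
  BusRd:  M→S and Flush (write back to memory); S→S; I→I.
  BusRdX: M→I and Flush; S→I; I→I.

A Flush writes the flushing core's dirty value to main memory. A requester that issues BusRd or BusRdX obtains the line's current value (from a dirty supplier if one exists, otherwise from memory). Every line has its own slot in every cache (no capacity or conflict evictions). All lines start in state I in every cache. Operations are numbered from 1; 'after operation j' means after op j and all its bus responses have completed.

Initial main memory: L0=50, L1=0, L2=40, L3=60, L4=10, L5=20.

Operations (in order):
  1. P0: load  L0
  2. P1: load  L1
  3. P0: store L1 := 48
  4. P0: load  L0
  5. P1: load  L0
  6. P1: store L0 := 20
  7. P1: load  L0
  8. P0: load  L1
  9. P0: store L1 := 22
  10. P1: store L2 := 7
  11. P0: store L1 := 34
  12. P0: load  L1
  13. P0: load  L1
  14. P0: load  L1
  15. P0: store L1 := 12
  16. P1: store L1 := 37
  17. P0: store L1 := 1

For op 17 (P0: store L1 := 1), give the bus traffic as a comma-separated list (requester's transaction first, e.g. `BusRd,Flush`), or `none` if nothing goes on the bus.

bus = BusRdX,Flush

step 1: P0: load  L0  ⟶  SI  (L0)  txn=BusRd  M[L0]=50
step 2: P1: load  L1  ⟶  IS  (L1)  txn=BusRd  M[L1]=0
step 3: P0: store L1 := 48  ⟶  MI  (L1)  txn=BusRdX  M[L1]=0
step 4: P0: load  L0  ⟶  SI  (L0)  txn=∅  M[L0]=50
step 5: P1: load  L0  ⟶  SS  (L0)  txn=BusRd  M[L0]=50
step 6: P1: store L0 := 20  ⟶  IM  (L0)  txn=BusRdX  M[L0]=50
step 7: P1: load  L0  ⟶  IM  (L0)  txn=∅  M[L0]=50
step 8: P0: load  L1  ⟶  MI  (L1)  txn=∅  M[L1]=0
step 9: P0: store L1 := 22  ⟶  MI  (L1)  txn=∅  M[L1]=0
step 10: P1: store L2 := 7  ⟶  IM  (L2)  txn=BusRdX  M[L2]=40
step 11: P0: store L1 := 34  ⟶  MI  (L1)  txn=∅  M[L1]=0
step 12: P0: load  L1  ⟶  MI  (L1)  txn=∅  M[L1]=0
step 13: P0: load  L1  ⟶  MI  (L1)  txn=∅  M[L1]=0
step 14: P0: load  L1  ⟶  MI  (L1)  txn=∅  M[L1]=0
step 15: P0: store L1 := 12  ⟶  MI  (L1)  txn=∅  M[L1]=0
step 16: P1: store L1 := 37  ⟶  IM  (L1)  txn=BusRdX+Flush  M[L1]=12
step 17: P0: store L1 := 1  ⟶  MI  (L1)  txn=BusRdX+Flush  M[L1]=37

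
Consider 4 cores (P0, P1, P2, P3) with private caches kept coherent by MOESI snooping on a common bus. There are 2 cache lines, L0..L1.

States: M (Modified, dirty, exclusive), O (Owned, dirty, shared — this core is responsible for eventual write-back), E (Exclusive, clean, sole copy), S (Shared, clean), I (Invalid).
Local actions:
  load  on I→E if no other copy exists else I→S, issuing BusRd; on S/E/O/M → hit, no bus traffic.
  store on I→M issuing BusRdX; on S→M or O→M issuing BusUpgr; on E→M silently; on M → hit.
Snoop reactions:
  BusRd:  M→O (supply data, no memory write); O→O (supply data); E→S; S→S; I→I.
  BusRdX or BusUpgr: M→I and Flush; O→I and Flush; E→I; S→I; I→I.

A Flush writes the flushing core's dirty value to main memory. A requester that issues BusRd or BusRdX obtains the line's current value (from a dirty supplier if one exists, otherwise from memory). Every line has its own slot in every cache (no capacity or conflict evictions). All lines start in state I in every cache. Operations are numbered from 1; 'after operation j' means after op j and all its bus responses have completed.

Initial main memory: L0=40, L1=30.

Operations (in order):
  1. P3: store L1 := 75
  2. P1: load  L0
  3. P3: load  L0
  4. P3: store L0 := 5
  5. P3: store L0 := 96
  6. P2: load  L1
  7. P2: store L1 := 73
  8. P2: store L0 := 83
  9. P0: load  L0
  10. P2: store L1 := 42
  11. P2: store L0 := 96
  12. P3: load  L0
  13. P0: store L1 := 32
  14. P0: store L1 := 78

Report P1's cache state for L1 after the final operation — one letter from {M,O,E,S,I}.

[1] P3: store L1 := 75 | P0:I, P1:I, P2:I, P3:M(75) | bus: BusRdX
[2] P1: load  L0 | P0:I, P1:E(40), P2:I, P3:I | bus: BusRd
[3] P3: load  L0 | P0:I, P1:S(40), P2:I, P3:S(40) | bus: BusRd
[4] P3: store L0 := 5 | P0:I, P1:I, P2:I, P3:M(5) | bus: BusUpgr
[5] P3: store L0 := 96 | P0:I, P1:I, P2:I, P3:M(96) | bus: none
[6] P2: load  L1 | P0:I, P1:I, P2:S(75), P3:O(75) | bus: BusRd
[7] P2: store L1 := 73 | P0:I, P1:I, P2:M(73), P3:I | bus: BusUpgr,Flush
[8] P2: store L0 := 83 | P0:I, P1:I, P2:M(83), P3:I | bus: BusRdX,Flush
[9] P0: load  L0 | P0:S(83), P1:I, P2:O(83), P3:I | bus: BusRd
[10] P2: store L1 := 42 | P0:I, P1:I, P2:M(42), P3:I | bus: none
[11] P2: store L0 := 96 | P0:I, P1:I, P2:M(96), P3:I | bus: BusUpgr
[12] P3: load  L0 | P0:I, P1:I, P2:O(96), P3:S(96) | bus: BusRd
[13] P0: store L1 := 32 | P0:M(32), P1:I, P2:I, P3:I | bus: BusRdX,Flush
[14] P0: store L1 := 78 | P0:M(78), P1:I, P2:I, P3:I | bus: none

state = I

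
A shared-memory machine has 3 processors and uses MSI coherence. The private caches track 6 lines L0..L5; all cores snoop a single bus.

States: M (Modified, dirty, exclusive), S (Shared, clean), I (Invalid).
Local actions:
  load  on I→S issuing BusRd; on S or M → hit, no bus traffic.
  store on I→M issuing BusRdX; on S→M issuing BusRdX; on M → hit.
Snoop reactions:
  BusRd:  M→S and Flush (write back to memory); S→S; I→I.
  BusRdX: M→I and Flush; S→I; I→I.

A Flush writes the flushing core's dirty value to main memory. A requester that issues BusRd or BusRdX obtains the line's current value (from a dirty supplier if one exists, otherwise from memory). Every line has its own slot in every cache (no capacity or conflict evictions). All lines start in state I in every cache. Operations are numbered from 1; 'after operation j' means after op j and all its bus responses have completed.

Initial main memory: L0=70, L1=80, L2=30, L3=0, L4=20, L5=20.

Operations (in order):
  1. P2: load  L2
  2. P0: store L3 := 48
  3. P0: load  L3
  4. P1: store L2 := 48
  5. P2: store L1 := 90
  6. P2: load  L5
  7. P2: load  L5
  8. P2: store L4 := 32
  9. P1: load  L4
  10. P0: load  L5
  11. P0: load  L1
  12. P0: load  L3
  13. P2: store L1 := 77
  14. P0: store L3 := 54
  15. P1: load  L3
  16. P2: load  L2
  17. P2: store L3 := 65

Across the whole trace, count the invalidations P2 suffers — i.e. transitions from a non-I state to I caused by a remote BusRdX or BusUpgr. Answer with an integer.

invalidations = 1

1. P2: load  L2  bus=[BusRd]  L2: P0=I P1=I P2=S  mem[L2]=30
2. P0: store L3 := 48  bus=[BusRdX]  L3: P0=M P1=I P2=I  mem[L3]=0
3. P0: load  L3  bus=[-]  L3: P0=M P1=I P2=I  mem[L3]=0
4. P1: store L2 := 48  bus=[BusRdX]  L2: P0=I P1=M P2=I  mem[L2]=30
5. P2: store L1 := 90  bus=[BusRdX]  L1: P0=I P1=I P2=M  mem[L1]=80
6. P2: load  L5  bus=[BusRd]  L5: P0=I P1=I P2=S  mem[L5]=20
7. P2: load  L5  bus=[-]  L5: P0=I P1=I P2=S  mem[L5]=20
8. P2: store L4 := 32  bus=[BusRdX]  L4: P0=I P1=I P2=M  mem[L4]=20
9. P1: load  L4  bus=[BusRd,Flush]  L4: P0=I P1=S P2=S  mem[L4]=32
10. P0: load  L5  bus=[BusRd]  L5: P0=S P1=I P2=S  mem[L5]=20
11. P0: load  L1  bus=[BusRd,Flush]  L1: P0=S P1=I P2=S  mem[L1]=90
12. P0: load  L3  bus=[-]  L3: P0=M P1=I P2=I  mem[L3]=0
13. P2: store L1 := 77  bus=[BusRdX]  L1: P0=I P1=I P2=M  mem[L1]=90
14. P0: store L3 := 54  bus=[-]  L3: P0=M P1=I P2=I  mem[L3]=0
15. P1: load  L3  bus=[BusRd,Flush]  L3: P0=S P1=S P2=I  mem[L3]=54
16. P2: load  L2  bus=[BusRd,Flush]  L2: P0=I P1=S P2=S  mem[L2]=48
17. P2: store L3 := 65  bus=[BusRdX]  L3: P0=I P1=I P2=M  mem[L3]=54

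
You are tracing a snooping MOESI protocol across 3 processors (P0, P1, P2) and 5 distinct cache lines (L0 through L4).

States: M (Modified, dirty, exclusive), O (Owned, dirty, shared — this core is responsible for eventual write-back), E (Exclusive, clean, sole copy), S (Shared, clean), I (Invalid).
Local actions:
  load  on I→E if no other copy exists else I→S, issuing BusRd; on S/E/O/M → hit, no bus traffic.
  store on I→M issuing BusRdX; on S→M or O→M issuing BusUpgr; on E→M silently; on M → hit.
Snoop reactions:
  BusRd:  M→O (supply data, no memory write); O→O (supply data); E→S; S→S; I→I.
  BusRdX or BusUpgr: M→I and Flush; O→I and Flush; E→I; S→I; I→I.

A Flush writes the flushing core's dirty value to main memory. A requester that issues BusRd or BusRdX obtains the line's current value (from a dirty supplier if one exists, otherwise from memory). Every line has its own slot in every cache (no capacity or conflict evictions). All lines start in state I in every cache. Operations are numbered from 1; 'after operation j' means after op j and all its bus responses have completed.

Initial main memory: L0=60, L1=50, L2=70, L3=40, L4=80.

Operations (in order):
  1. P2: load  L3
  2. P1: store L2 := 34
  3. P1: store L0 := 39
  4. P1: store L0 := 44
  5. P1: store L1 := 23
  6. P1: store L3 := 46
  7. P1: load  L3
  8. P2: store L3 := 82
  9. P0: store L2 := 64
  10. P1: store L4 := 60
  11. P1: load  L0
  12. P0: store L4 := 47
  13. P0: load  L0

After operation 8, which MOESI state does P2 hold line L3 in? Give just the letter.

step 1: P2: load  L3  ⟶  IIE  (L3)  txn=BusRd  M[L3]=40
step 2: P1: store L2 := 34  ⟶  IMI  (L2)  txn=BusRdX  M[L2]=70
step 3: P1: store L0 := 39  ⟶  IMI  (L0)  txn=BusRdX  M[L0]=60
step 4: P1: store L0 := 44  ⟶  IMI  (L0)  txn=∅  M[L0]=60
step 5: P1: store L1 := 23  ⟶  IMI  (L1)  txn=BusRdX  M[L1]=50
step 6: P1: store L3 := 46  ⟶  IMI  (L3)  txn=BusRdX  M[L3]=40
step 7: P1: load  L3  ⟶  IMI  (L3)  txn=∅  M[L3]=40
step 8: P2: store L3 := 82  ⟶  IIM  (L3)  txn=BusRdX+Flush  M[L3]=46
step 9: P0: store L2 := 64  ⟶  MII  (L2)  txn=BusRdX+Flush  M[L2]=34
step 10: P1: store L4 := 60  ⟶  IMI  (L4)  txn=BusRdX  M[L4]=80
step 11: P1: load  L0  ⟶  IMI  (L0)  txn=∅  M[L0]=60
step 12: P0: store L4 := 47  ⟶  MII  (L4)  txn=BusRdX+Flush  M[L4]=60
step 13: P0: load  L0  ⟶  SOI  (L0)  txn=BusRd  M[L0]=60

state = M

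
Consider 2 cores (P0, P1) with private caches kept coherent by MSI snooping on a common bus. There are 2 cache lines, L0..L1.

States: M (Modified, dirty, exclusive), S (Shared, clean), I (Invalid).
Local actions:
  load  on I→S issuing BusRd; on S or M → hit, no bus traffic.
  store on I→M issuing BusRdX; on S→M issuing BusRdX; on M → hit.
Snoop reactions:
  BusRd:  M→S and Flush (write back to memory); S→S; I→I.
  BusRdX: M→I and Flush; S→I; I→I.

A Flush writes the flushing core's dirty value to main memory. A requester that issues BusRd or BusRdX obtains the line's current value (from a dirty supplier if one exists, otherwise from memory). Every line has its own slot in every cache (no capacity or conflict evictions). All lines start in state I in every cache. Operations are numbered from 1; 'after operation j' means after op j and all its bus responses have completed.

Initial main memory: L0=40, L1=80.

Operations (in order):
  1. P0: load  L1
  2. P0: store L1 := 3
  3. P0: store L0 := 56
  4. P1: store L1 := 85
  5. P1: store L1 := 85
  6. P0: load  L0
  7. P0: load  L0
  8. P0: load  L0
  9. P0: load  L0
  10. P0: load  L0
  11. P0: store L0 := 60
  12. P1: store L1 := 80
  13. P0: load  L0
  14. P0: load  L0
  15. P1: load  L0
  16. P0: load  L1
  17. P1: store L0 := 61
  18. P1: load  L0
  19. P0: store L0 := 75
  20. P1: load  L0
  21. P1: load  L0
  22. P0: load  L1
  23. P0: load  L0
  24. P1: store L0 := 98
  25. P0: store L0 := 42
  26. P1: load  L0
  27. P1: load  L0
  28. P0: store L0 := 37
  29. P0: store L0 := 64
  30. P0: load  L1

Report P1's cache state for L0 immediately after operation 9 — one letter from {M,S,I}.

step 1: P0: load  L1  ⟶  SI  (L1)  txn=BusRd  M[L1]=80
step 2: P0: store L1 := 3  ⟶  MI  (L1)  txn=BusRdX  M[L1]=80
step 3: P0: store L0 := 56  ⟶  MI  (L0)  txn=BusRdX  M[L0]=40
step 4: P1: store L1 := 85  ⟶  IM  (L1)  txn=BusRdX+Flush  M[L1]=3
step 5: P1: store L1 := 85  ⟶  IM  (L1)  txn=∅  M[L1]=3
step 6: P0: load  L0  ⟶  MI  (L0)  txn=∅  M[L0]=40
step 7: P0: load  L0  ⟶  MI  (L0)  txn=∅  M[L0]=40
step 8: P0: load  L0  ⟶  MI  (L0)  txn=∅  M[L0]=40
step 9: P0: load  L0  ⟶  MI  (L0)  txn=∅  M[L0]=40
step 10: P0: load  L0  ⟶  MI  (L0)  txn=∅  M[L0]=40
step 11: P0: store L0 := 60  ⟶  MI  (L0)  txn=∅  M[L0]=40
step 12: P1: store L1 := 80  ⟶  IM  (L1)  txn=∅  M[L1]=3
step 13: P0: load  L0  ⟶  MI  (L0)  txn=∅  M[L0]=40
step 14: P0: load  L0  ⟶  MI  (L0)  txn=∅  M[L0]=40
step 15: P1: load  L0  ⟶  SS  (L0)  txn=BusRd+Flush  M[L0]=60
step 16: P0: load  L1  ⟶  SS  (L1)  txn=BusRd+Flush  M[L1]=80
step 17: P1: store L0 := 61  ⟶  IM  (L0)  txn=BusRdX  M[L0]=60
step 18: P1: load  L0  ⟶  IM  (L0)  txn=∅  M[L0]=60
step 19: P0: store L0 := 75  ⟶  MI  (L0)  txn=BusRdX+Flush  M[L0]=61
step 20: P1: load  L0  ⟶  SS  (L0)  txn=BusRd+Flush  M[L0]=75
step 21: P1: load  L0  ⟶  SS  (L0)  txn=∅  M[L0]=75
step 22: P0: load  L1  ⟶  SS  (L1)  txn=∅  M[L1]=80
step 23: P0: load  L0  ⟶  SS  (L0)  txn=∅  M[L0]=75
step 24: P1: store L0 := 98  ⟶  IM  (L0)  txn=BusRdX  M[L0]=75
step 25: P0: store L0 := 42  ⟶  MI  (L0)  txn=BusRdX+Flush  M[L0]=98
step 26: P1: load  L0  ⟶  SS  (L0)  txn=BusRd+Flush  M[L0]=42
step 27: P1: load  L0  ⟶  SS  (L0)  txn=∅  M[L0]=42
step 28: P0: store L0 := 37  ⟶  MI  (L0)  txn=BusRdX  M[L0]=42
step 29: P0: store L0 := 64  ⟶  MI  (L0)  txn=∅  M[L0]=42
step 30: P0: load  L1  ⟶  SS  (L1)  txn=∅  M[L1]=80

state = I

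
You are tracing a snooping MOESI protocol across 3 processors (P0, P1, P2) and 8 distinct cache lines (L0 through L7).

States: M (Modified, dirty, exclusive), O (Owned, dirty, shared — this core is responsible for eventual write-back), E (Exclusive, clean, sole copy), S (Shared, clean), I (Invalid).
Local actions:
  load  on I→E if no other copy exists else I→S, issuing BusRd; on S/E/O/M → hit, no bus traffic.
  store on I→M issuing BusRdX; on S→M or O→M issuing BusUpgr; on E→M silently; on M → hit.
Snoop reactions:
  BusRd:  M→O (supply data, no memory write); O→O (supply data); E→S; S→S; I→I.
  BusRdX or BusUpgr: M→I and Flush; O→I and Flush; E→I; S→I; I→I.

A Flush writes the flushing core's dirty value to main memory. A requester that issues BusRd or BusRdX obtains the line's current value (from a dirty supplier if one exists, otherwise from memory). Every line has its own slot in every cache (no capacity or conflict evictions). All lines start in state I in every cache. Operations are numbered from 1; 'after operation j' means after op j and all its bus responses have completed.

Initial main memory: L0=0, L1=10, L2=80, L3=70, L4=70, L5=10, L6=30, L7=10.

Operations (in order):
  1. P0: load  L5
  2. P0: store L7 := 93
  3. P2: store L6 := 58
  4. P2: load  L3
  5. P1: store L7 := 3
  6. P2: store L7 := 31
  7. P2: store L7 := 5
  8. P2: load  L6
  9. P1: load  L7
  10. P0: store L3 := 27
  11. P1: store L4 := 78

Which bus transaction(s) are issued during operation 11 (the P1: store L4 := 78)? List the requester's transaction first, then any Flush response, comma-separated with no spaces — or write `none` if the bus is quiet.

bus = BusRdX

1. P0: load  L5  bus=[BusRd]  L5: P0=E P1=I P2=I  mem[L5]=10
2. P0: store L7 := 93  bus=[BusRdX]  L7: P0=M P1=I P2=I  mem[L7]=10
3. P2: store L6 := 58  bus=[BusRdX]  L6: P0=I P1=I P2=M  mem[L6]=30
4. P2: load  L3  bus=[BusRd]  L3: P0=I P1=I P2=E  mem[L3]=70
5. P1: store L7 := 3  bus=[BusRdX,Flush]  L7: P0=I P1=M P2=I  mem[L7]=93
6. P2: store L7 := 31  bus=[BusRdX,Flush]  L7: P0=I P1=I P2=M  mem[L7]=3
7. P2: store L7 := 5  bus=[-]  L7: P0=I P1=I P2=M  mem[L7]=3
8. P2: load  L6  bus=[-]  L6: P0=I P1=I P2=M  mem[L6]=30
9. P1: load  L7  bus=[BusRd]  L7: P0=I P1=S P2=O  mem[L7]=3
10. P0: store L3 := 27  bus=[BusRdX]  L3: P0=M P1=I P2=I  mem[L3]=70
11. P1: store L4 := 78  bus=[BusRdX]  L4: P0=I P1=M P2=I  mem[L4]=70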